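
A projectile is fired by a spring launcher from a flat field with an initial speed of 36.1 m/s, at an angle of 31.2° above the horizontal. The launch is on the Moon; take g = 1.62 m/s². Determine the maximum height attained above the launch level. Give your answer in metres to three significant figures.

Components: vₓ = 36.10 cos 31.2° = 30.88 m/s, v_y0 = 36.10 sin 31.2° = 18.70 m/s.
Peak height H = v_y0² / (2g) = 349.72 / 3.240 = 107.9 m.

108 m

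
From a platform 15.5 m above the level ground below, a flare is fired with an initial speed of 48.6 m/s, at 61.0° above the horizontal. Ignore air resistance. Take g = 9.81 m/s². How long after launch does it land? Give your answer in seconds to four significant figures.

9.016 s

Components: vₓ = 48.60 cos 61.0° = 23.56 m/s, v_y0 = 48.60 sin 61.0° = 42.51 m/s.
Vertical motion (up positive, ground at y = 0): 4.905 t² − (42.51) t − 15.5 = 0, so t = (42.51 + √(42.51² + 2·9.81·15.5)) / 9.81 = (42.51 + 45.94) / 9.81 = 9.016 s.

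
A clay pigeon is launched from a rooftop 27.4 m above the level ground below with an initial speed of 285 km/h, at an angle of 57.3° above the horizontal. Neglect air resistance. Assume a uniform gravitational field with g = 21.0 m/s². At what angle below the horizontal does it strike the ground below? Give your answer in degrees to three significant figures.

60.2°

Convert: 285 km/h = 285/3.6 = 79.17 m/s.
Resolve: vₓ = 79.17 cos 57.3° = 42.77 m/s and v_y0 = 79.17 sin 57.3° = 66.62 m/s.
Vertical motion (up positive, ground at y = 0): 10.50 t² − (66.62) t − 27.4 = 0, so t = (66.62 + √(66.62² + 2·21.0·27.4)) / 21.0 = (66.62 + 74.76) / 21.0 = 6.732 s.
At impact: v_y = v_y0 − g t = −74.76 m/s; vₓ = 42.77 m/s.
Angle below horizontal: arctan(|v_y|/vₓ) = arctan(74.76/42.77) = 60.23°.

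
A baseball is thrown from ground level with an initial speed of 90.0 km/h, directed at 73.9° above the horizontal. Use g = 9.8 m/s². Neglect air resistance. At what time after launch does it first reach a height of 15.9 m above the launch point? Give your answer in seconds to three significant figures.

Convert: 90.0 km/h = 90.0/3.6 = 25.00 m/s.
vₓ = 25.00 cos 73.9° = 6.933 m/s; v_y0 = 25.00 sin 73.9° = 24.02 m/s.
Require v_y0 t − ½ g t² = 15.9, i.e. 4.900 t² − 24.02 t + 15.9 = 0.
Quadratic formula: t = (24.02 ± √265.30) / 9.80 = (24.02 ± 16.29) / 9.80 → t = 0.7889 s or 4.113 s.
The first (ascending) time is 0.7889 s.

0.789 s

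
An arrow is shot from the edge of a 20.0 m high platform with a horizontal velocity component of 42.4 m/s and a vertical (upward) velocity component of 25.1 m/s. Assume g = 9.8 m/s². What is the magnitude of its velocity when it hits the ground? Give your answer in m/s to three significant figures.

Vertical motion (up positive, ground at y = 0): 4.900 t² − (25.10) t − 20.0 = 0, so t = (25.10 + √(25.10² + 2·9.80·20.0)) / 9.80 = (25.10 + 31.97) / 9.80 = 5.823 s.
Vertical velocity at impact: v_y = v_y0 − g t = 25.10 − 9.80 × 5.823 = −31.97 m/s.
Speed: |v| = √(vₓ² + v_y²) = √(42.40² + 31.97²) = 53.10 m/s.

53.1 m/s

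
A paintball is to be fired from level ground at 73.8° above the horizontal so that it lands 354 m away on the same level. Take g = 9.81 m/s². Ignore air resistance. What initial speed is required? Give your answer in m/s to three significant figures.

80.5 m/s

From R = (v₀² / g) sin 2θ: v₀ = √(gR / sin 2θ).
v₀ = √(9.81 × 354 / sin 147.6°) = √(3473 / 0.5358) = √6481.1 = 80.51 m/s.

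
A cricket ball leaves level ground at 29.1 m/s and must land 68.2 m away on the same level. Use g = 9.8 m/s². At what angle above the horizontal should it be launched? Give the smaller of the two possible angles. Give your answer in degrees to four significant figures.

26.06°

From R = (v₀²/g) sin 2θ: sin 2θ = 9.80 × 68.2 / 846.81 = 0.7893.
2θ = 52.12° or 180° − 52.12° = 127.9°, so θ = 26.06° or 63.94°.
The smaller angle is 26.06°.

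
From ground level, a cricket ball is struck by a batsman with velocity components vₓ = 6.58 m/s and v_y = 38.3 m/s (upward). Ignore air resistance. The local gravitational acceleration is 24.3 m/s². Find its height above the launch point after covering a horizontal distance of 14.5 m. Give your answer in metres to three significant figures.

25.4 m

Time to reach x = 14.5 m: t = x/vₓ = 14.5/6.580 = 2.204 s.
Height: y = v_y0 t − ½ g t² = 38.30 × 2.204 − 12.15 × 2.204² = 84.40 − 59.00 = 25.40 m.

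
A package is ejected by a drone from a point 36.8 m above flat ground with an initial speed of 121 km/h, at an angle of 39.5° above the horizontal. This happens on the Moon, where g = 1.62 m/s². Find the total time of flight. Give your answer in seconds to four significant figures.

Convert: 121 km/h = 121/3.6 = 33.61 m/s.
Components: vₓ = 33.61 cos 39.5° = 25.94 m/s, v_y0 = 33.61 sin 39.5° = 21.38 m/s.
The projectile lands when y = 36.8 + (21.38) t − ½·1.62·t² = 0. Positive root: t = (21.38 + √(21.38² + 2·1.62·36.8)) / 1.62 = (21.38 + 24.01) / 1.62 = 28.02 s.

28.02 s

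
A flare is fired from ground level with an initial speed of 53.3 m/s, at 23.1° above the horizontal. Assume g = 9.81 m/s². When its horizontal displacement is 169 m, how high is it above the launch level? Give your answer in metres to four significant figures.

Horizontal component vₓ = 53.30 cos 23.1° = 49.03 m/s; vertical v_y0 = 53.30 sin 23.1° = 20.91 m/s.
At x = 169 m, t = x/vₓ = 169/49.03 = 3.447 s.
Height: y = v_y0 t − ½ g t² = 20.91 × 3.447 − 4.905 × 3.447² = 72.08 − 58.28 = 13.80 m.

13.80 m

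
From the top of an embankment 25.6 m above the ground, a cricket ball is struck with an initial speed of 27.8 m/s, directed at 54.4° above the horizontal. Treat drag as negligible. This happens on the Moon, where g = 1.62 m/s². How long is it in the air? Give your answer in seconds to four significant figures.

Components: vₓ = 27.80 cos 54.4° = 16.18 m/s, v_y0 = 27.80 sin 54.4° = 22.60 m/s.
The projectile lands when y = 25.6 + (22.60) t − ½·1.62·t² = 0. Positive root: t = (22.60 + √(22.60² + 2·1.62·25.6)) / 1.62 = (22.60 + 24.37) / 1.62 = 29.00 s.

29.00 s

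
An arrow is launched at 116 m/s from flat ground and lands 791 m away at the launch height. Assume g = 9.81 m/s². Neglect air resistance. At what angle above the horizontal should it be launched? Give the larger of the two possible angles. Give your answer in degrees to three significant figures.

Level-ground range R = v₀² sin(2θ)/g ⇒ sin(2θ) = gR/v₀² = 9.81 × 791 / 116² = 0.5767.
2θ = 35.22° or 180° − 35.22° = 144.8°, so θ = 17.61° or 72.39°.
The larger angle is 72.39°.

72.4°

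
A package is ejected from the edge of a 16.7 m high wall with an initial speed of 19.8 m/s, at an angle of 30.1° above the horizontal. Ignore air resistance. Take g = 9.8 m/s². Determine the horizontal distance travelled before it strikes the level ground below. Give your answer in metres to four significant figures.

Horizontal component vₓ = 19.80 cos 30.1° = 17.13 m/s; vertical v_y0 = 19.80 sin 30.1° = 9.930 m/s.
The projectile lands when y = 16.7 + (9.930) t − ½·9.80·t² = 0. Positive root: t = (9.930 + √(9.930² + 2·9.80·16.7)) / 9.80 = (9.930 + 20.64) / 9.80 = 3.119 s.
Horizontal distance: R = vₓ t = 17.13 × 3.119 = 53.43 m.

53.43 m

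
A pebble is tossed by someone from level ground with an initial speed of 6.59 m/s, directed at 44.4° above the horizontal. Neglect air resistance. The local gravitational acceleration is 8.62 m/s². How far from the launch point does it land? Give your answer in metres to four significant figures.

Resolve: vₓ = 6.590 cos 44.4° = 4.708 m/s and v_y0 = 6.590 sin 44.4° = 4.611 m/s.
Flight time T = 2 v_y0 / g = 1.070 s.
Horizontal distance R = vₓ T = 4.708 × 1.070 = 5.037 m.

5.037 m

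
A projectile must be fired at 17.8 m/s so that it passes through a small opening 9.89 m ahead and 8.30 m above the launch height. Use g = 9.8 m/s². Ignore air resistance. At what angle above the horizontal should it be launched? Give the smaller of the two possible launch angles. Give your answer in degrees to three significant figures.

50.7°

Trajectory: y = x tanθ − g x² (1 + tan²θ)/(2v₀²). With x = 9.89, y = 8.30, v₀ = 17.8, g = 9.80:
1.513 tan²θ − 9.89 tanθ + (9.813) = 0.
tanθ = [9.89 ± √(9.89² − 4 × 1.513 × (9.813))] / (2 × 1.513) = (9.89 ± 6.200) / 3.025, giving tanθ = 1.220 or 5.318.
θ = 50.65° or 79.35°; the smaller is 50.65°.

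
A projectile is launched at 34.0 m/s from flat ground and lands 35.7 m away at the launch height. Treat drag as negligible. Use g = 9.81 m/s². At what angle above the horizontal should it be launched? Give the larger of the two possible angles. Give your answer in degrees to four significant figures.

81.18°

R = v₀² sin 2θ / g gives sin 2θ = gR/v₀² = 9.81·35.7/34.0² = 0.3030.
2θ = 17.64° or 180° − 17.64° = 162.4°, so θ = 8.818° or 81.18°.
The larger angle is 81.18°.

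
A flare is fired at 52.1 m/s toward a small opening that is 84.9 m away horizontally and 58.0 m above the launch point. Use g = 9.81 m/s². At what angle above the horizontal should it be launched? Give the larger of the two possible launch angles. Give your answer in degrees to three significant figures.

Trajectory: y = x tanθ − g x² (1 + tan²θ)/(2v₀²). With x = 84.9, y = 58.0, v₀ = 52.1, g = 9.81:
13.03 tan²θ − 84.9 tanθ + (71.03) = 0.
tanθ = [84.9 ± √(84.9² − 4 × 13.03 × (71.03))] / (2 × 13.03) = (84.9 ± 59.22) / 26.05, giving tanθ = 0.9856 or 5.533.
θ = 44.58° or 79.75°; the larger is 79.75°.

79.8°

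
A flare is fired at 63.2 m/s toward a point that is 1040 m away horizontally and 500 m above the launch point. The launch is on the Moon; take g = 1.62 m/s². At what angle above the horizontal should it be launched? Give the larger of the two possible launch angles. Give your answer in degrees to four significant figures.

Trajectory: y = x tanθ − g x² (1 + tan²θ)/(2v₀²). With x = 1040, y = 500, v₀ = 63.2, g = 1.62:
219.3 tan²θ − 1040 tanθ + (719.3) = 0.
tanθ = [1040 ± √(1040² − 4 × 219.3 × (719.3))] / (2 × 219.3) = (1040 ± 671.2) / 438.7, giving tanθ = 0.8408 or 3.901.
θ = 40.06° or 75.62°; the larger is 75.62°.

75.62°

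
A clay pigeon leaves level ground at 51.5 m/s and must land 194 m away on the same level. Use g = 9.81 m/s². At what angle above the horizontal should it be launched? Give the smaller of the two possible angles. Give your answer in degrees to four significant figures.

22.93°

From R = (v₀²/g) sin 2θ: sin 2θ = 9.81 × 194 / 2652.2 = 0.7176.
2θ = 45.85° or 180° − 45.85° = 134.1°, so θ = 22.93° or 67.07°.
The smaller angle is 22.93°.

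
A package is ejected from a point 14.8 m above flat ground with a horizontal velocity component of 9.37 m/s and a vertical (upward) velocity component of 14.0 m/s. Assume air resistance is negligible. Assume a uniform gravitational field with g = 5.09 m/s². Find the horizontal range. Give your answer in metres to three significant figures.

The projectile lands when y = 14.8 + (14.00) t − ½·5.09·t² = 0. Positive root: t = (14.00 + √(14.00² + 2·5.09·14.8)) / 5.09 = (14.00 + 18.62) / 5.09 = 6.408 s.
Horizontal distance: R = vₓ t = 9.370 × 6.408 = 60.05 m.

60.0 m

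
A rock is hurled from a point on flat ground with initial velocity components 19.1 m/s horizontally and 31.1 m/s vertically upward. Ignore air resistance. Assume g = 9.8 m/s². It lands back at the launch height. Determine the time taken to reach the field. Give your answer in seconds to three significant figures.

Landing at launch height ⇒ T = 2 v_y0 / g = 2 × 31.10 / 9.80 = 6.347 s.

6.35 s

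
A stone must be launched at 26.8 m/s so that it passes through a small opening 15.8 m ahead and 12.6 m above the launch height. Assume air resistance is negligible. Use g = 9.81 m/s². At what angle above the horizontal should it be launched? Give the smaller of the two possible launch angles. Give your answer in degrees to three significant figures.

Trajectory: y = x tanθ − g x² (1 + tan²θ)/(2v₀²). With x = 15.8, y = 12.6, v₀ = 26.8, g = 9.81:
1.705 tan²θ − 15.8 tanθ + (14.30) = 0.
tanθ = [15.8 ± √(15.8² − 4 × 1.705 × (14.30))] / (2 × 1.705) = (15.8 ± 12.33) / 3.410, giving tanθ = 1.017 or 8.251.
θ = 45.48° or 83.09°; the smaller is 45.48°.

45.5°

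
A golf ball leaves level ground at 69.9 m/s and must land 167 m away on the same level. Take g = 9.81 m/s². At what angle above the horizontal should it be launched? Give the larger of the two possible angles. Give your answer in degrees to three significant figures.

80.2°

R = v₀² sin 2θ / g gives sin 2θ = gR/v₀² = 9.81·167/69.9² = 0.3353.
2θ = 19.59° or 180° − 19.59° = 160.4°, so θ = 9.795° or 80.20°.
The larger angle is 80.20°.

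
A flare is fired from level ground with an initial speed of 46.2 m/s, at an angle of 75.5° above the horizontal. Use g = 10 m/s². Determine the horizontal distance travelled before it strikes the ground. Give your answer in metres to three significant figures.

vₓ = 46.20 cos 75.5° = 11.57 m/s; v_y0 = 46.20 sin 75.5° = 44.73 m/s.
Time aloft: T = 2 v_y0 / g = 2 × 44.73 / 10.0 = 8.946 s.
Horizontal distance R = vₓ T = 11.57 × 8.946 = 103.5 m.

103 m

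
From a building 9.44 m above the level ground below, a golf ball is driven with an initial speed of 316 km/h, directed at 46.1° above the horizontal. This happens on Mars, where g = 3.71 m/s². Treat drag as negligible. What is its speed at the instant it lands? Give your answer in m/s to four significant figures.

88.18 m/s

Convert: 316 km/h = 316/3.6 = 87.78 m/s.
Horizontal component vₓ = 87.78 cos 46.1° = 60.87 m/s; vertical v_y0 = 87.78 sin 46.1° = 63.25 m/s.
Vertical motion (up positive, ground at y = 0): 1.855 t² − (63.25) t − 9.44 = 0, so t = (63.25 + √(63.25² + 2·3.71·9.44)) / 3.71 = (63.25 + 63.80) / 3.71 = 34.24 s.
Vertical velocity at impact: v_y = v_y0 − g t = 63.25 − 3.71 × 34.24 = −63.80 m/s.
Speed: |v| = √(vₓ² + v_y²) = √(60.87² + 63.80²) = 88.18 m/s.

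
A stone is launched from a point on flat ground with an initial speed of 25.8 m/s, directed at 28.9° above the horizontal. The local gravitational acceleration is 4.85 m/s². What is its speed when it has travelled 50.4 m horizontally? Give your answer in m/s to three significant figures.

22.6 m/s

Resolve: vₓ = 25.80 cos 28.9° = 22.59 m/s and v_y0 = 25.80 sin 28.9° = 12.47 m/s.
x = vₓ t ⇒ t = 50.4/22.59 = 2.231 s.
Vertical velocity there: v_y = v_y0 − g t = 12.47 − 4.85 × 2.231 = 1.647 m/s.
Speed: √(vₓ² + v_y²) = √(22.59² + 1.647²) = 22.65 m/s.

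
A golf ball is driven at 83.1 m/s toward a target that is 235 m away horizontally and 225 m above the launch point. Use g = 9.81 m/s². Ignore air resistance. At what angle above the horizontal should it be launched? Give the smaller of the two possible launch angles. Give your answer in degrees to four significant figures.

56.31°

Trajectory: y = x tanθ − g x² (1 + tan²θ)/(2v₀²). With x = 235, y = 225, v₀ = 83.1, g = 9.81:
39.23 tan²θ − 235 tanθ + (264.2) = 0.
tanθ = [235 ± √(235² − 4 × 39.23 × (264.2))] / (2 × 39.23) = (235 ± 117.3) / 78.45, giving tanθ = 1.500 or 4.491.
θ = 56.31° or 77.45°; the smaller is 56.31°.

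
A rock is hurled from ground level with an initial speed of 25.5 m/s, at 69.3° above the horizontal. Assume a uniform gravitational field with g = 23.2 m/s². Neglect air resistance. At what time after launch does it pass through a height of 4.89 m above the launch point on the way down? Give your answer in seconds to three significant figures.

1.83 s

Components: vₓ = 25.50 cos 69.3° = 9.014 m/s, v_y0 = 25.50 sin 69.3° = 23.85 m/s.
Require v_y0 t − ½ g t² = 4.89, i.e. 11.60 t² − 23.85 t + 4.89 = 0.
t = [23.85 ± √(23.85² − 2·23.2·4.89)] / 23.2 = (23.85 ± 18.50) / 23.2, so t = 0.2309 s or t = 1.825 s.
The descending-branch root is 1.825 s.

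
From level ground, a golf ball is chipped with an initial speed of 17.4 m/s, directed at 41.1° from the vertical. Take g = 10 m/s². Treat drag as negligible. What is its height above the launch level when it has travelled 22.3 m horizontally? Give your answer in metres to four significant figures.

6.559 m

vₓ = 17.40 sin 41.1° = 11.44 m/s; v_y0 = 17.40 cos 41.1° = 13.11 m/s.
x = vₓ t ⇒ t = 22.3/11.44 = 1.950 s.
Height: y = v_y0 t − ½ g t² = 13.11 × 1.950 − 5.000 × 1.950² = 25.56 − 19.00 = 6.559 m.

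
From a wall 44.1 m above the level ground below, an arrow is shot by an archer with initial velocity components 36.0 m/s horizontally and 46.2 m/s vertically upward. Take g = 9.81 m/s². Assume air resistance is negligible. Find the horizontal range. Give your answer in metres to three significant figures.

The projectile lands when y = 44.1 + (46.20) t − ½·9.81·t² = 0. Positive root: t = (46.20 + √(46.20² + 2·9.81·44.1)) / 9.81 = (46.20 + 54.77) / 9.81 = 10.29 s.
Horizontal distance: R = vₓ t = 36.00 × 10.29 = 370.5 m.

371 m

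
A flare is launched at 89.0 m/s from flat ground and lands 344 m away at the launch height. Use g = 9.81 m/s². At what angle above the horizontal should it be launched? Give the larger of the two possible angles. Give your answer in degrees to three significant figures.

Level-ground range R = v₀² sin(2θ)/g ⇒ sin(2θ) = gR/v₀² = 9.81 × 344 / 89.0² = 0.4260.
2θ = 25.22° or 180° − 25.22° = 154.8°, so θ = 12.61° or 77.39°.
The larger angle is 77.39°.

77.4°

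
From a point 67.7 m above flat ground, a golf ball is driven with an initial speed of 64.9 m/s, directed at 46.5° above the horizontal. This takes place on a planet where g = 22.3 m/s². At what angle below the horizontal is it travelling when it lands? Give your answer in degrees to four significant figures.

Components: vₓ = 64.90 cos 46.5° = 44.67 m/s, v_y0 = 64.90 sin 46.5° = 47.08 m/s.
Vertical motion (up positive, ground at y = 0): 11.15 t² − (47.08) t − 67.7 = 0, so t = (47.08 + √(47.08² + 2·22.3·67.7)) / 22.3 = (47.08 + 72.36) / 22.3 = 5.356 s.
At impact: v_y = v_y0 − g t = −72.36 m/s; vₓ = 44.67 m/s.
Angle below horizontal: arctan(|v_y|/vₓ) = arctan(72.36/44.67) = 58.31°.

58.31°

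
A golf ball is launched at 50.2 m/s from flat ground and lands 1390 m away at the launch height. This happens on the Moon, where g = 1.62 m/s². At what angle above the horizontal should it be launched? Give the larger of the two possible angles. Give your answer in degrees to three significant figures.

R = v₀² sin 2θ / g gives sin 2θ = gR/v₀² = 1.62·1390/50.2² = 0.8936.
2θ = 63.32° or 180° − 63.32° = 116.7°, so θ = 31.66° or 58.34°.
The larger angle is 58.34°.

58.3°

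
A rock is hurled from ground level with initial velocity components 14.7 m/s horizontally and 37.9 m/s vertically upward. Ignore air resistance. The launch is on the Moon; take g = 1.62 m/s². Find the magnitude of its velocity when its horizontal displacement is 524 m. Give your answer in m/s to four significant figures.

At x = 524 m, t = x/vₓ = 524/14.70 = 35.65 s.
Vertical velocity there: v_y = v_y0 − g t = 37.90 − 1.62 × 35.65 = −19.85 m/s.
Speed: √(vₓ² + v_y²) = √(14.70² + 19.85²) = 24.70 m/s.

24.70 m/s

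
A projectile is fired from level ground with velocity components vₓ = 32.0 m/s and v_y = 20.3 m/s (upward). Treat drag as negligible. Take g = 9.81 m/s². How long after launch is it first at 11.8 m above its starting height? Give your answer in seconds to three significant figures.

Set y = v_y0 t − ½ g t² = 11.8: 4.905 t² − 20.30 t + 11.8 = 0.
t = [20.30 ± √(20.30² − 2·9.81·11.8)] / 9.81 = (20.30 ± 13.44) / 9.81, so t = 0.6995 s or t = 3.439 s.
The first (ascending) time is 0.6995 s.

0.700 s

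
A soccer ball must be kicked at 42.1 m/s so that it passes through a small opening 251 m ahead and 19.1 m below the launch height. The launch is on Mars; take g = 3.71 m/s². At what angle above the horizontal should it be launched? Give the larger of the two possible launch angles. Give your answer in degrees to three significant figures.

Trajectory: y = x tanθ − g x² (1 + tan²θ)/(2v₀²). With x = 251, y = −19.1, v₀ = 42.1, g = 3.71:
65.94 tan²θ − 251 tanθ + (46.84) = 0.
tanθ = [251 ± √(251² − 4 × 65.94 × (46.84))] / (2 × 65.94) = (251 ± 225.1) / 131.9, giving tanθ = 0.1968 or 3.610.
θ = 11.13° or 74.52°; the larger is 74.52°.

74.5°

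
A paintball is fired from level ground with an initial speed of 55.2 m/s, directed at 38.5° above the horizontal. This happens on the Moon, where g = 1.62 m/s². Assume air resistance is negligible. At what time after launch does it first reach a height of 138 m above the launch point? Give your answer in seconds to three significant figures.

vₓ = 55.20 cos 38.5° = 43.20 m/s; v_y0 = 55.20 sin 38.5° = 34.36 m/s.
Height y(t) = 34.36 t − 0.8100 t² = 138 gives 0.8100 t² − 34.36 t + 138 = 0.
t = [34.36 ± √(34.36² − 2·1.62·138)] / 1.62 = (34.36 ± 27.09) / 1.62, so t = 4.492 s or t = 37.93 s.
The first (ascending) time is 4.492 s.

4.49 s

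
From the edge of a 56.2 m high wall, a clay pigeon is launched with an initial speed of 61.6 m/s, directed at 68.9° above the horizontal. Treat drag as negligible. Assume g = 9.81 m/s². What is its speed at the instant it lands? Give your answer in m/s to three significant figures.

70.0 m/s

Components: vₓ = 61.60 cos 68.9° = 22.18 m/s, v_y0 = 61.60 sin 68.9° = 57.47 m/s.
Vertical motion (up positive, ground at y = 0): 4.905 t² − (57.47) t − 56.2 = 0, so t = (57.47 + √(57.47² + 2·9.81·56.2)) / 9.81 = (57.47 + 66.37) / 9.81 = 12.62 s.
Vertical velocity at impact: v_y = v_y0 − g t = 57.47 − 9.81 × 12.62 = −66.37 m/s.
Speed: |v| = √(vₓ² + v_y²) = √(22.18² + 66.37²) = 69.98 m/s.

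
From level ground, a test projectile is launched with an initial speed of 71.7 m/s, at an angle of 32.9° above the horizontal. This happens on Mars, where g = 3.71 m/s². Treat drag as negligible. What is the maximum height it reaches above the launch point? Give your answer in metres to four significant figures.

Horizontal component vₓ = 71.70 cos 32.9° = 60.20 m/s; vertical v_y0 = 71.70 sin 32.9° = 38.95 m/s.
Maximum height: H = v_y0² / (2g) = 38.95² / (2 × 3.71) = 204.4 m.

204.4 m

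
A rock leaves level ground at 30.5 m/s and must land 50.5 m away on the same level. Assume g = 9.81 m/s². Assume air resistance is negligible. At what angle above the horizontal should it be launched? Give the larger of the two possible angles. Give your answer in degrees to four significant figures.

73.91°

Level-ground range R = v₀² sin(2θ)/g ⇒ sin(2θ) = gR/v₀² = 9.81 × 50.5 / 30.5² = 0.5326.
2θ = 32.18° or 180° − 32.18° = 147.8°, so θ = 16.09° or 73.91°.
The larger angle is 73.91°.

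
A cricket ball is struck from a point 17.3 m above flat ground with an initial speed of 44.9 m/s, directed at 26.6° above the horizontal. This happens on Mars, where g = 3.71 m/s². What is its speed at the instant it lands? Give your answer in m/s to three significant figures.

46.3 m/s

Horizontal component vₓ = 44.90 cos 26.6° = 40.15 m/s; vertical v_y0 = 44.90 sin 26.6° = 20.10 m/s.
With up positive and y = 0 at the ground: y(t) = 17.3 + (20.10) t − 1.855 t². Setting y = 0 and taking the positive root: t = [20.10 + √(20.10² + 2·3.71·17.3)] / 3.71 = (20.10 + 23.08) / 3.71 = 11.64 s.
Vertical velocity at impact: v_y = v_y0 − g t = 20.10 − 3.71 × 11.64 = −23.08 m/s.
Speed: |v| = √(vₓ² + v_y²) = √(40.15² + 23.08²) = 46.31 m/s.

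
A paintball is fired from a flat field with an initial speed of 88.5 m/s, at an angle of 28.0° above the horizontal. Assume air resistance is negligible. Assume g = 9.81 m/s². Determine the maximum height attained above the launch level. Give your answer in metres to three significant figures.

Resolve: vₓ = 88.50 cos 28.0° = 78.14 m/s and v_y0 = 88.50 sin 28.0° = 41.55 m/s.
At the apex v_y = 0, so H = v_y0²/(2g) = 41.55²/19.62 = 87.98 m.

88.0 m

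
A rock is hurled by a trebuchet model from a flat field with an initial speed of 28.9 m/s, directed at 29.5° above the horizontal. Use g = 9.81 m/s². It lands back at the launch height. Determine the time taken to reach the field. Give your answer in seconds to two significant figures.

2.9 s

vₓ = 28.90 cos 29.5° = 25.15 m/s; v_y0 = 28.90 sin 29.5° = 14.23 m/s.
It returns to y = 0 when t = 2 v_y0 / g = 2(14.23)/9.81 = 2.901 s.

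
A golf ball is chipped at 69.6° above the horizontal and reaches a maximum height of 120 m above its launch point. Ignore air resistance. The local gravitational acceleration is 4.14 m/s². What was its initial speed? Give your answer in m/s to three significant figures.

33.6 m/s

At the peak v_y = 0, so v_y0 = √(2gH) = √(2 × 4.14 × 120) = 31.52 m/s.
v_y0 = v₀ sin θ ⇒ v₀ = 31.52 / sin 69.6° = 33.63 m/s.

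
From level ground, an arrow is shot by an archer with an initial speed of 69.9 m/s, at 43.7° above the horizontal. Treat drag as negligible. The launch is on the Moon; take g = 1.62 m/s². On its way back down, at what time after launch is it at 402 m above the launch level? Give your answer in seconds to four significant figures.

Horizontal component vₓ = 69.90 cos 43.7° = 50.54 m/s; vertical v_y0 = 69.90 sin 43.7° = 48.29 m/s.
Height y(t) = 48.29 t − 0.8100 t² = 402 gives 0.8100 t² − 48.29 t + 402 = 0.
Quadratic formula: t = (48.29 ± √1029.7) / 1.62 = (48.29 ± 32.09) / 1.62 → t = 10.00 s or 49.62 s.
The descending-branch root is 49.62 s.

49.62 s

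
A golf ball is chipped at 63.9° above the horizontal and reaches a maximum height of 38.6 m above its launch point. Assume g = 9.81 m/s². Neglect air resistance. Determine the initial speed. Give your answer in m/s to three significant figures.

At the peak v_y = 0, so v_y0 = √(2gH) = √(2 × 9.81 × 38.6) = 27.52 m/s.
v_y0 = v₀ sin θ ⇒ v₀ = 27.52 / sin 63.9° = 30.64 m/s.

30.6 m/s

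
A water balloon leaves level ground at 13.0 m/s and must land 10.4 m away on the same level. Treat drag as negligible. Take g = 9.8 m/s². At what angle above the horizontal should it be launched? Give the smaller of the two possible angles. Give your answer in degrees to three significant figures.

18.5°

From R = (v₀²/g) sin 2θ: sin 2θ = 9.80 × 10.4 / 169.00 = 0.6031.
2θ = 37.09° or 180° − 37.09° = 142.9°, so θ = 18.55° or 71.45°.
The smaller angle is 18.55°.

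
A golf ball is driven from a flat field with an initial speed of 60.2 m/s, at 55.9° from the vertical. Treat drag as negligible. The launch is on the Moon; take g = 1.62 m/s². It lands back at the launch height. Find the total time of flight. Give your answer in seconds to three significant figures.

41.7 s

Components: vₓ = 60.20 sin 55.9° = 49.85 m/s, v_y0 = 60.20 cos 55.9° = 33.75 m/s.
Landing at launch height ⇒ T = 2 v_y0 / g = 2 × 33.75 / 1.62 = 41.67 s.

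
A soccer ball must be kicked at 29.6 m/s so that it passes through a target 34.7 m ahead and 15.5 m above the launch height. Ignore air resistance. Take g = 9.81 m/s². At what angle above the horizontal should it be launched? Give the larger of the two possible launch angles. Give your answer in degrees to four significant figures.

77.19°

Trajectory: y = x tanθ − g x² (1 + tan²θ)/(2v₀²). With x = 34.7, y = 15.5, v₀ = 29.6, g = 9.81:
6.741 tan²θ − 34.7 tanθ + (22.24) = 0.
tanθ = [34.7 ± √(34.7² − 4 × 6.741 × (22.24))] / (2 × 6.741) = (34.7 ± 24.58) / 13.48, giving tanθ = 0.7503 or 4.397.
θ = 36.88° or 77.19°; the larger is 77.19°.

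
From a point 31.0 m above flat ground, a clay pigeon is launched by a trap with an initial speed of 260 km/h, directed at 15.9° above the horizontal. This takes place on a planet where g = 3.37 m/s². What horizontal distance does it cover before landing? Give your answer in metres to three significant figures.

Convert: 260 km/h = 260/3.6 = 72.22 m/s.
vₓ = 72.22 cos 15.9° = 69.46 m/s; v_y0 = 72.22 sin 15.9° = 19.79 m/s.
The projectile lands when y = 31.0 + (19.79) t − ½·3.37·t² = 0. Positive root: t = (19.79 + √(19.79² + 2·3.37·31.0)) / 3.37 = (19.79 + 24.50) / 3.37 = 13.14 s.
Horizontal distance: R = vₓ t = 69.46 × 13.14 = 912.9 m.

913 m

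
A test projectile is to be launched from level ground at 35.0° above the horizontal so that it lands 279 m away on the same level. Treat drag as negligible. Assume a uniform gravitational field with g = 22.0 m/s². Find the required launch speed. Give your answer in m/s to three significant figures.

On level ground R = v₀² sin 2θ / g ⇒ v₀ = √(gR / sin 2θ).
v₀ = √(22.0 × 279 / sin 70.00°) = √(6138 / 0.9397) = √6531.9 = 80.82 m/s.

80.8 m/s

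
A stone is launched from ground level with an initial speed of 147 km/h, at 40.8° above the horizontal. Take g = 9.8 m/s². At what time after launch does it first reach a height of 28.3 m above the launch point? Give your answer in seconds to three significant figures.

Convert: 147 km/h = 147/3.6 = 40.83 m/s.
Resolve: vₓ = 40.83 cos 40.8° = 30.91 m/s and v_y0 = 40.83 sin 40.8° = 26.68 m/s.
Require v_y0 t − ½ g t² = 28.3, i.e. 4.900 t² − 26.68 t + 28.3 = 0.
Quadratic formula: t = (26.68 ± √157.21) / 9.80 = (26.68 ± 12.54) / 9.80 → t = 1.443 s or 4.002 s.
The first (ascending) time is 1.443 s.

1.44 s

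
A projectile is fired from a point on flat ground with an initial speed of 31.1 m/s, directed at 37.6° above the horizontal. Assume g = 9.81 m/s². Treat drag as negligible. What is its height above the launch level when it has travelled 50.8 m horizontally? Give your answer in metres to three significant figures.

Components: vₓ = 31.10 cos 37.6° = 24.64 m/s, v_y0 = 31.10 sin 37.6° = 18.98 m/s.
At x = 50.8 m, t = x/vₓ = 50.8/24.64 = 2.062 s.
Height: y = v_y0 t − ½ g t² = 18.98 × 2.062 − 4.905 × 2.062² = 39.12 − 20.85 = 18.27 m.

18.3 m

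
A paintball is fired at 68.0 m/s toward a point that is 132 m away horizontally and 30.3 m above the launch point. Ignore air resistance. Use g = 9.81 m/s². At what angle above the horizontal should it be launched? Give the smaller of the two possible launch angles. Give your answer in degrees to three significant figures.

21.4°

Trajectory: y = x tanθ − g x² (1 + tan²θ)/(2v₀²). With x = 132, y = 30.3, v₀ = 68.0, g = 9.81:
18.48 tan²θ − 132 tanθ + (48.78) = 0.
tanθ = [132 ± √(132² − 4 × 18.48 × (48.78))] / (2 × 18.48) = (132 ± 117.5) / 36.97, giving tanθ = 0.3910 or 6.751.
θ = 21.35° or 81.57°; the smaller is 21.35°.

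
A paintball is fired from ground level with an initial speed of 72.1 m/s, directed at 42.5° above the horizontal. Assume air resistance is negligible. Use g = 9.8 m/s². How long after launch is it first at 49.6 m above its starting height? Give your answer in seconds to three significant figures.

Horizontal component vₓ = 72.10 cos 42.5° = 53.16 m/s; vertical v_y0 = 72.10 sin 42.5° = 48.71 m/s.
Height y(t) = 48.71 t − 4.900 t² = 49.6 gives 4.900 t² − 48.71 t + 49.6 = 0.
t = [48.71 ± √(48.71² − 2·9.80·49.6)] / 9.80 = (48.71 ± 37.42) / 9.80, so t = 1.152 s or t = 8.789 s.
The first (ascending) time is 1.152 s.

1.15 s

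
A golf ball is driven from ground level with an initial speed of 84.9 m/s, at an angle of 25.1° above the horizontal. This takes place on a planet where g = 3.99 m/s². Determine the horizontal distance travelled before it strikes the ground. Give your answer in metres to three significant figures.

Components: vₓ = 84.90 cos 25.1° = 76.88 m/s, v_y0 = 84.90 sin 25.1° = 36.01 m/s.
Flight time T = 2 v_y0 / g = 18.05 s.
Range: R = vₓ T = 76.88 × 18.05 = 1388 m.

1390 m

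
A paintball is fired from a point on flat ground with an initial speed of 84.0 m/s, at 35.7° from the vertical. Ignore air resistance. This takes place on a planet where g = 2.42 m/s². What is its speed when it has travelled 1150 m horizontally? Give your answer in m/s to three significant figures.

Resolve: vₓ = 84.00 sin 35.7° = 49.02 m/s and v_y0 = 84.00 cos 35.7° = 68.22 m/s.
At x = 1150 m, t = x/vₓ = 1150/49.02 = 23.46 s.
Vertical velocity there: v_y = v_y0 − g t = 68.22 − 2.42 × 23.46 = 11.44 m/s.
Speed: √(vₓ² + v_y²) = √(49.02² + 11.44²) = 50.33 m/s.

50.3 m/s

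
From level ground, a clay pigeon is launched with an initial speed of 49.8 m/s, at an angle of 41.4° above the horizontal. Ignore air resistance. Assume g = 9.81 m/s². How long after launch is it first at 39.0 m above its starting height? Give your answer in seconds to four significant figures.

1.535 s

vₓ = 49.80 cos 41.4° = 37.36 m/s; v_y0 = 49.80 sin 41.4° = 32.93 m/s.
Set y = v_y0 t − ½ g t² = 39.0: 4.905 t² − 32.93 t + 39.0 = 0.
Quadratic formula: t = (32.93 ± √319.42) / 9.81 = (32.93 ± 17.87) / 9.81 → t = 1.535 s or 5.179 s.
The first (ascending) time is 1.535 s.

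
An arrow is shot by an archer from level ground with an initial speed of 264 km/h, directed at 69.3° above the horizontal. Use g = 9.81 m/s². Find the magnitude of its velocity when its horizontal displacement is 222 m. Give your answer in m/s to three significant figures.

Convert: 264 km/h = 264/3.6 = 73.33 m/s.
Components: vₓ = 73.33 cos 69.3° = 25.92 m/s, v_y0 = 73.33 sin 69.3° = 68.60 m/s.
At x = 222 m, t = x/vₓ = 222/25.92 = 8.564 s.
Vertical velocity there: v_y = v_y0 − g t = 68.60 − 9.81 × 8.564 = −15.42 m/s.
Speed: √(vₓ² + v_y²) = √(25.92² + 15.42²) = 30.16 m/s.

30.2 m/s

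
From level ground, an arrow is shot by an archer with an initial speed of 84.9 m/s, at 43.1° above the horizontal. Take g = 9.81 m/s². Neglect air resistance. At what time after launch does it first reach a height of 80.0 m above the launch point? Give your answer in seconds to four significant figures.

1.594 s

vₓ = 84.90 cos 43.1° = 61.99 m/s; v_y0 = 84.90 sin 43.1° = 58.01 m/s.
Set y = v_y0 t − ½ g t² = 80.0: 4.905 t² − 58.01 t + 80.0 = 0.
t = [58.01 ± √(58.01² − 2·9.81·80.0)] / 9.81 = (58.01 ± 42.37) / 9.81, so t = 1.594 s or t = 10.23 s.
The first (ascending) time is 1.594 s.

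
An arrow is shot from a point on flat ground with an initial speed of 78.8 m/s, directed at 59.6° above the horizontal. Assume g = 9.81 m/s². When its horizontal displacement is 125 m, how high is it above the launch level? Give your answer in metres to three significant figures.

165 m

vₓ = 78.80 cos 59.6° = 39.88 m/s; v_y0 = 78.80 sin 59.6° = 67.97 m/s.
x = vₓ t ⇒ t = 125/39.88 = 3.135 s.
Height: y = v_y0 t − ½ g t² = 67.97 × 3.135 − 4.905 × 3.135² = 213.1 − 48.20 = 164.9 m.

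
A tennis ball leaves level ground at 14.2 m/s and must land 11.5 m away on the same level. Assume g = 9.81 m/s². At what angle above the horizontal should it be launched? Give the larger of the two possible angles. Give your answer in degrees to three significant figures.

73.0°

Level-ground range R = v₀² sin(2θ)/g ⇒ sin(2θ) = gR/v₀² = 9.81 × 11.5 / 14.2² = 0.5595.
2θ = 34.02° or 180° − 34.02° = 146.0°, so θ = 17.01° or 72.99°.
The larger angle is 72.99°.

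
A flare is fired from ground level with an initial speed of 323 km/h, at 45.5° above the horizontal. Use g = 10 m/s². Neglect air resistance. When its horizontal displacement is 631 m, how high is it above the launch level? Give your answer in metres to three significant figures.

Convert: 323 km/h = 323/3.6 = 89.72 m/s.
Resolve: vₓ = 89.72 cos 45.5° = 62.89 m/s and v_y0 = 89.72 sin 45.5° = 63.99 m/s.
At x = 631 m, t = x/vₓ = 631/62.89 = 10.03 s.
Height: y = v_y0 t − ½ g t² = 63.99 × 10.03 − 5.000 × 10.03² = 642.1 − 503.4 = 138.7 m.

139 m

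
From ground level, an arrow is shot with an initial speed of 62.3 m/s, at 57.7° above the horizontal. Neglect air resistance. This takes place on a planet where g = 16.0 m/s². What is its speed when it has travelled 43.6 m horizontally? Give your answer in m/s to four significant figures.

vₓ = 62.30 cos 57.7° = 33.29 m/s; v_y0 = 62.30 sin 57.7° = 52.66 m/s.
Time to reach x = 43.6 m: t = x/vₓ = 43.6/33.29 = 1.310 s.
Vertical velocity there: v_y = v_y0 − g t = 52.66 − 16.0 × 1.310 = 31.70 m/s.
Speed: √(vₓ² + v_y²) = √(33.29² + 31.70²) = 45.97 m/s.

45.97 m/s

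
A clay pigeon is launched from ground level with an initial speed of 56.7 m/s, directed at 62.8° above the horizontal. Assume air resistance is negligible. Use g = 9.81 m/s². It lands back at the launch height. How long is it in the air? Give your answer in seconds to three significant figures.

Horizontal component vₓ = 56.70 cos 62.8° = 25.92 m/s; vertical v_y0 = 56.70 sin 62.8° = 50.43 m/s.
It returns to y = 0 when t = 2 v_y0 / g = 2(50.43)/9.81 = 10.28 s.

10.3 s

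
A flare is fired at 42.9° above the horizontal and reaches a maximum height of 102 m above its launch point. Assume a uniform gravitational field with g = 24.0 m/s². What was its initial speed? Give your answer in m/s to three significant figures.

103 m/s

At the peak v_y = 0, so v_y0 = √(2gH) = √(2 × 24.0 × 102) = 69.97 m/s.
v_y0 = v₀ sin θ ⇒ v₀ = 69.97 / sin 42.9° = 102.8 m/s.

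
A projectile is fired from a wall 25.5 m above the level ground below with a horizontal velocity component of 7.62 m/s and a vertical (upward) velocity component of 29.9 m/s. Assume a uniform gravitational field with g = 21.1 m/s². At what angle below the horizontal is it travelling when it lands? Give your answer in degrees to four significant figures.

With up positive and y = 0 at the ground: y(t) = 25.5 + (29.90) t − 10.55 t². Setting y = 0 and taking the positive root: t = [29.90 + √(29.90² + 2·21.1·25.5)] / 21.1 = (29.90 + 44.39) / 21.1 = 3.521 s.
At impact: v_y = v_y0 − g t = −44.39 m/s; vₓ = 7.620 m/s.
Angle below horizontal: arctan(|v_y|/vₓ) = arctan(44.39/7.620) = 80.26°.

80.26°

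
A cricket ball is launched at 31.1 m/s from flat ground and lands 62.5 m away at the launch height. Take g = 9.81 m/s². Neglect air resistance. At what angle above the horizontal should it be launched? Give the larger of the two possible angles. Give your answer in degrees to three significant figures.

From R = (v₀²/g) sin 2θ: sin 2θ = 9.81 × 62.5 / 967.21 = 0.6339.
2θ = 39.34° or 180° − 39.34° = 140.7°, so θ = 19.67° or 70.33°.
The larger angle is 70.33°.

70.3°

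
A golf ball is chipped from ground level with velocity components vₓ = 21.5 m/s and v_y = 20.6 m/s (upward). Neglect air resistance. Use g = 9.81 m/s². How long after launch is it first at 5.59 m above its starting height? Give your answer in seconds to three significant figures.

Set y = v_y0 t − ½ g t² = 5.59: 4.905 t² − 20.60 t + 5.59 = 0.
Quadratic formula: t = (20.60 ± √314.68) / 9.81 = (20.60 ± 17.74) / 9.81 → t = 0.2916 s or 3.908 s.
The first (ascending) time is 0.2916 s.

0.292 s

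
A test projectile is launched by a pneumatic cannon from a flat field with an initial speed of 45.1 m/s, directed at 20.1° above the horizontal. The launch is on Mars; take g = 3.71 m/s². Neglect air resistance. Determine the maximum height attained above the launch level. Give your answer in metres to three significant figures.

Resolve: vₓ = 45.10 cos 20.1° = 42.35 m/s and v_y0 = 45.10 sin 20.1° = 15.50 m/s.
At the apex v_y = 0, so H = v_y0²/(2g) = 15.50²/7.420 = 32.37 m.

32.4 m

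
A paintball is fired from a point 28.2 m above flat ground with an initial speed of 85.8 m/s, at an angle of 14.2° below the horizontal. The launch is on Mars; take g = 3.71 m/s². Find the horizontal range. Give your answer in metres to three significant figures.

101 m

vₓ = 85.80 cos 14.2° = 83.18 m/s; v_y0 = −21.05 m/s (downward).
Vertical motion (up positive, ground at y = 0): 1.855 t² − (−21.05) t − 28.2 = 0, so t = (−21.05 + √(21.05² + 2·3.71·28.2)) / 3.71 = (−21.05 + 25.54) / 3.71 = 1.211 s.
Horizontal distance: R = vₓ t = 83.18 × 1.211 = 100.7 m.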